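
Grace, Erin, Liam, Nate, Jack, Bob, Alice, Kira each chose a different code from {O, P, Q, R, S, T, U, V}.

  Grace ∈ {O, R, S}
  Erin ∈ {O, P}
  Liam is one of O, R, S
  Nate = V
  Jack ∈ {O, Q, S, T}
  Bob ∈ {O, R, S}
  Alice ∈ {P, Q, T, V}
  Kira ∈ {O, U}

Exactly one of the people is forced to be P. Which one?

Erin

Nate has just one choice, so Nate = V. Eliminate V elsewhere: Alice.
The 7 still-open variables draw from only 7 values {O, P, Q, R, S, T, U}, so each is used; only Kira can be U, hence Kira = U.
The 3 variables Grace, Liam, Bob are confined to {O, R, S}, which locks those values in; drop them from Erin, Jack.
So P goes to Erin.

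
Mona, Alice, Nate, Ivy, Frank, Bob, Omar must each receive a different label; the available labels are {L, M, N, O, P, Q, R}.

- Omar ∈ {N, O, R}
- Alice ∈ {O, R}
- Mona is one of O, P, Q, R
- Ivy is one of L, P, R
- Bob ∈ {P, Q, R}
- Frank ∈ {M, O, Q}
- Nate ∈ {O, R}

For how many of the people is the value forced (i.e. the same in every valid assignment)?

The 7 variables draw from only 7 values {L, M, N, O, P, Q, R}, so each is used; only Ivy can be L, hence Ivy = L.
The 6 still-open variables together cover exactly {M, N, O, P, Q, R} — 6 values for 6 variables — and M appears only in Frank's list, so Frank = M.
The 5 still-open variables draw from only 5 values {N, O, P, Q, R}, so each is used; only Omar can be N, hence Omar = N.
The 2 variables Alice and Nate are confined to {O, R}, which locks those values in; drop them from Mona, Bob.
Determined: Ivy=L, Frank=M, Omar=N. The other people each still have more than one consistent value. That makes 3.

3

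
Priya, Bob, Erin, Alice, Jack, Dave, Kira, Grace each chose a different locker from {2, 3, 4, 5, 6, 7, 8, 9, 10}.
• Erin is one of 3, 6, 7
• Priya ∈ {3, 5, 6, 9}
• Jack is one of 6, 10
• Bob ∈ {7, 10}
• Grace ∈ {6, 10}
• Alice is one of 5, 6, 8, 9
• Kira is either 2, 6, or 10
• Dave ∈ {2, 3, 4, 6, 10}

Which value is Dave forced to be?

4

Jack and Grace between them cover only {6, 10} — a naked pair. Remove those values from Priya, Bob, Erin, Alice, Dave, Kira.
Bob's domain is down to {7}, so Bob = 7. Strike 7 from Erin.
That leaves Erin = 3. Strike 3 from Priya, Dave.
That leaves Kira = 2. Remove 2 from Dave.
So Dave = 4.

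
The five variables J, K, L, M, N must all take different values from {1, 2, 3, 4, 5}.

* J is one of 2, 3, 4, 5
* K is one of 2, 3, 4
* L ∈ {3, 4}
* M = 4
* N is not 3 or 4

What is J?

M must be 4 (only option left). Eliminate 4 elsewhere: J, K, L.
L's domain is down to {3}, so L = 3. Strike 3 from J, K.
K's domain is down to {2}, so K = 2. Remove 2 from J, N.
So J = 5.

5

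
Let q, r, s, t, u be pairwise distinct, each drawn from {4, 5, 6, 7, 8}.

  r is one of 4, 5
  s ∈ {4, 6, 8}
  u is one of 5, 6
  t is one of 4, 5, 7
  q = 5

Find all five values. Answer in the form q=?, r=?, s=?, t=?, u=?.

q must be 5 (only option left). Strike 5 from r, t, u.
r has just one choice, so r = 4. Eliminate 4 elsewhere: s, t.
That leaves t = 7.
u has just one choice, so u = 6. So s can't be 6.
s has just one choice, so s = 8.

q=5, r=4, s=8, t=7, u=6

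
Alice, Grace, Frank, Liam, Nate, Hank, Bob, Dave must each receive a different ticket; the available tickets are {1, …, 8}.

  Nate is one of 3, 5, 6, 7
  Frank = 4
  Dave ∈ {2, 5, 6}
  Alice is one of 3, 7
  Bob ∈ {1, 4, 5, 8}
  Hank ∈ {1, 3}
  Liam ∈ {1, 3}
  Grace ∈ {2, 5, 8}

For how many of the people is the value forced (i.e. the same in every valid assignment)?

Frank's domain is down to {4}, so Frank = 4. Strike 4 from Bob.
The 2 variables Liam and Hank are confined to {1, 3}, which locks those values in; drop them from Alice, Nate, Bob.
Alice must be 7 (only option left). Strike 7 from Nate.
Determined: Alice=7, Frank=4. The other people each still have more than one consistent value. That makes 2.

2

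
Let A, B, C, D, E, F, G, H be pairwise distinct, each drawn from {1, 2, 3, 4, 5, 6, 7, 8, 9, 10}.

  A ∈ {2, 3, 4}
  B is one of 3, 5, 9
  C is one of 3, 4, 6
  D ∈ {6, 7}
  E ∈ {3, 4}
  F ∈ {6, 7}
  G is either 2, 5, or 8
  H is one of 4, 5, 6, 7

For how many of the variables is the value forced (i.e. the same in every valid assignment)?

4

Among the 8 variables, 8 fits only G (and all 8 values in {2, 3, 4, 5, 6, 7, 8, 9} must be used), so G = 8.
Among the 7 still-open variables, 2 fits only A (and all 7 values in {2, 3, 4, 5, 6, 7, 9} must be used), so A = 2.
The 6 still-open variables draw from only 6 values {3, 4, 5, 6, 7, 9}, so each is used; only B can be 9, hence B = 9.
The 5 still-open variables together cover exactly {3, 4, 5, 6, 7} — 5 values for 5 variables — and 5 appears only in H's list, so H = 5.
D and F share exactly the 2 values {6, 7}; by pigeonhole those values go to them, so strike 6, 7 from C.
Determined: A=2, B=9, G=8, H=5. The other variables each still have more than one consistent value. That makes 4.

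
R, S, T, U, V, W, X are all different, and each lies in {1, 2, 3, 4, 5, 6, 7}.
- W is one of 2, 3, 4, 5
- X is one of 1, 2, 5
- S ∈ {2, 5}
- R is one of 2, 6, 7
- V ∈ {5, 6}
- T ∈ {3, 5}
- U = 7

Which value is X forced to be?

1

U must be 7 (only option left). Eliminate 7 elsewhere: R.
The 6 still-open variables draw from only 6 values {1, 2, 3, 4, 5, 6}, so each is used; only X can be 1, hence X = 1.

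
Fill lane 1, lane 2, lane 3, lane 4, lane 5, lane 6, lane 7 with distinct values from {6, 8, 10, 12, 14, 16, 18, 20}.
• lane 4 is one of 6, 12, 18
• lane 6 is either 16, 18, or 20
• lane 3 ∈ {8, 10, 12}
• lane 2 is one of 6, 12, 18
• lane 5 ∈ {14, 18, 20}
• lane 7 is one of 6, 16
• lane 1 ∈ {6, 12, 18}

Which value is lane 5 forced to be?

14

lane 1, lane 2, lane 4 between them cover only {6, 12, 18} — a naked triple. Remove those values from lane 3, lane 5, lane 6, lane 7.
That leaves lane 7 = 16. Strike 16 from lane 6.
lane 6 has just one choice, so lane 6 = 20. So lane 5 can't be 20.
So lane 5 = 14.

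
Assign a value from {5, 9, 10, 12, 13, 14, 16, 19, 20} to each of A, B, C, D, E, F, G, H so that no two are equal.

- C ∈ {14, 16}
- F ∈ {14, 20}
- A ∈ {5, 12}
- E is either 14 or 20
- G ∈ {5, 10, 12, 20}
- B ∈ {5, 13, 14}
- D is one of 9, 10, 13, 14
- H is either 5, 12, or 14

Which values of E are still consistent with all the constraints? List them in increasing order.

14, 20

The 8 variables draw from only 8 values {5, 9, 10, 12, 13, 14, 16, 20}, so each is used; only D can be 9, hence D = 9.
The 7 still-open variables draw from only 7 values {5, 10, 12, 13, 14, 16, 20}, so each is used; only G can be 10, hence G = 10.
Among the 6 still-open variables, 13 fits only B (and all 6 values in {5, 12, 13, 14, 16, 20} must be used), so B = 13.
The 5 still-open variables draw from only 5 values {5, 12, 14, 16, 20}, so each is used; only C can be 16, hence C = 16.
The 2 variables E and F are confined to {14, 20}, which locks those values in; drop them from H.
No further eliminations apply; E can still be any of 14, 20.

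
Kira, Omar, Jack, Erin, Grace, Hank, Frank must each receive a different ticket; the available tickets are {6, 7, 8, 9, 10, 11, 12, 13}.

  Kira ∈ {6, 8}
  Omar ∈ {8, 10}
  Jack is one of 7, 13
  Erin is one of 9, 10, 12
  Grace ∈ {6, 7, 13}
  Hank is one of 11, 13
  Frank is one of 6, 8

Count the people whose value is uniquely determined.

2

The 2 variables Kira and Frank are confined to {6, 8}, which locks those values in; drop them from Omar, Grace.
Omar has just one choice, so Omar = 10. Remove 10 from Erin.
The 2 variables Jack and Grace are confined to {7, 13}, which locks those values in; drop them from Hank.
Hank has just one choice, so Hank = 11.
Determined: Omar=10, Hank=11. The other people each still have more than one consistent value. That makes 2.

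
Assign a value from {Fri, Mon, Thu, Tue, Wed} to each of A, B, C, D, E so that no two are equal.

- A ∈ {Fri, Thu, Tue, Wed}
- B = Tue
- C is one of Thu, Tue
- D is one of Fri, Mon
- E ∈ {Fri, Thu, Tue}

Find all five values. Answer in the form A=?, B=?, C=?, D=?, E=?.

B must be Tue (only option left). Eliminate Tue elsewhere: A, C, E.
That leaves C = Thu. Eliminate Thu elsewhere: A, E.
E's domain is down to {Fri}, so E = Fri. Eliminate Fri elsewhere: A, D.
That leaves A = Wed.
That leaves D = Mon.

A=Wed, B=Tue, C=Thu, D=Mon, E=Fri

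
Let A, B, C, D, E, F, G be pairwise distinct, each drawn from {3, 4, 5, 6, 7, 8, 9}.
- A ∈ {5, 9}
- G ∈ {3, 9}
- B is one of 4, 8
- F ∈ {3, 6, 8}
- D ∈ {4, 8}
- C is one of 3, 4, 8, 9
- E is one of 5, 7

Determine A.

The 7 variables draw from only 7 values {3, 4, 5, 6, 7, 8, 9}, so each is used; only F can be 6, hence F = 6.
The 6 still-open variables together cover exactly {3, 4, 5, 7, 8, 9} — 6 values for 6 variables — and 7 appears only in E's list, so E = 7.
The 5 still-open variables draw from only 5 values {3, 4, 5, 8, 9}, so each is used; only A can be 5, hence A = 5.

5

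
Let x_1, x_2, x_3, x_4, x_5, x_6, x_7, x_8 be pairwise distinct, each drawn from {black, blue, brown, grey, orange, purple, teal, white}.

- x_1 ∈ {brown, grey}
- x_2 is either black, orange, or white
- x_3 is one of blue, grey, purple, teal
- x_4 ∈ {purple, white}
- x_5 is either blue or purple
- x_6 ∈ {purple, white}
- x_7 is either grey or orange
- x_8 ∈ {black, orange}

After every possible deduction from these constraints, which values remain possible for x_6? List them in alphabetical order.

The 8 variables together cover exactly {black, blue, brown, grey, orange, purple, teal, white} — 8 values for 8 variables — and brown appears only in x_1's list, so x_1 = brown.
The 7 still-open variables draw from only 7 values {black, blue, grey, orange, purple, teal, white}, so each is used; only x_3 can be teal, hence x_3 = teal.
Among the 6 still-open variables, blue fits only x_5 (and all 6 values in {black, blue, grey, orange, purple, white} must be used), so x_5 = blue.
The 5 still-open variables together cover exactly {black, grey, orange, purple, white} — 5 values for 5 variables — and grey appears only in x_7's list, so x_7 = grey.
x_4 and x_6 between them cover only {purple, white} — a naked pair. Remove those values from x_2.
No further eliminations apply; x_6 can still be any of purple, white.

purple, white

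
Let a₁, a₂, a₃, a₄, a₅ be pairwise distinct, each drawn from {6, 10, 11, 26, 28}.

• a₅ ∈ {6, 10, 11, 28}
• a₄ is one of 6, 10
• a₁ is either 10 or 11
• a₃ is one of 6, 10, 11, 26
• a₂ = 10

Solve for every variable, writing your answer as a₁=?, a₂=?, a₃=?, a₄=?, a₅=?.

a₂ has just one choice, so a₂ = 10. Eliminate 10 elsewhere: a₁, a₃, a₄, a₅.
a₄ must be 6 (only option left). So a₃, a₅ can't be 6.
a₁ has just one choice, so a₁ = 11. Strike 11 from a₃, a₅.
a₃ must be 26 (only option left).
That leaves a₅ = 28.

a₁=11, a₂=10, a₃=26, a₄=6, a₅=28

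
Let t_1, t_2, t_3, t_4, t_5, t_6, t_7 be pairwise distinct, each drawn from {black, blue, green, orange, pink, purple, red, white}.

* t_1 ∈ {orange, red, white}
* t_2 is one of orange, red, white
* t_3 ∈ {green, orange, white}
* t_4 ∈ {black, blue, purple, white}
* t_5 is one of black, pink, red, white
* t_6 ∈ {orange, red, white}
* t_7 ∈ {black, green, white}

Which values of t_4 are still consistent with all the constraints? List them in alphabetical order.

blue, purple

The 3 variables t_1, t_2, t_6 are confined to {orange, red, white}, which locks those values in; drop them from t_3, t_4, t_5, t_7.
t_3's domain is down to {green}, so t_3 = green. Eliminate green elsewhere: t_7.
That leaves t_7 = black. Strike black from t_4, t_5.
That leaves t_5 = pink.
No further eliminations apply; t_4 can still be any of blue, purple.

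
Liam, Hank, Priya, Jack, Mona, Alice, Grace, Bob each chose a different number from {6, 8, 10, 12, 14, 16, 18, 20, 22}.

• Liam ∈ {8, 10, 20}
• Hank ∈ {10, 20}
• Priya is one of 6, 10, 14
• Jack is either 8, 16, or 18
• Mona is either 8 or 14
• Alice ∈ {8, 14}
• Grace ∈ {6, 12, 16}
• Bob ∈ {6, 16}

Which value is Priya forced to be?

Among the 8 variables, 12 fits only Grace (and all 8 values in {6, 8, 10, 12, 14, 16, 18, 20} must be used), so Grace = 12.
Among the 7 still-open variables, 18 fits only Jack (and all 7 values in {6, 8, 10, 14, 16, 18, 20} must be used), so Jack = 18.
Among the 6 still-open variables, 16 fits only Bob (and all 6 values in {6, 8, 10, 14, 16, 20} must be used), so Bob = 16.
Among the 5 still-open variables, 6 fits only Priya (and all 5 values in {6, 8, 10, 14, 20} must be used), so Priya = 6.

6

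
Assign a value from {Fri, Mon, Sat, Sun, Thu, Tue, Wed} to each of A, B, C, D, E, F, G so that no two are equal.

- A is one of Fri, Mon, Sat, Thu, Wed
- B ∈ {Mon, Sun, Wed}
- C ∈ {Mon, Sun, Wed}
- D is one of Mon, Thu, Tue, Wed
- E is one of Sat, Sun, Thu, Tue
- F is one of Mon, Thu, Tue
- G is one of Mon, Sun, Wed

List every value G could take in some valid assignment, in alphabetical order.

Mon, Sun, Wed

The 7 variables together cover exactly {Fri, Mon, Sat, Sun, Thu, Tue, Wed} — 7 values for 7 variables — and Fri appears only in A's list, so A = Fri.
The 6 still-open variables together cover exactly {Mon, Sat, Sun, Thu, Tue, Wed} — 6 values for 6 variables — and Sat appears only in E's list, so E = Sat.
B, C, G share exactly the 3 values {Mon, Sun, Wed}; by pigeonhole those values go to them, so strike Mon, Sun, Wed from D, F.
No further eliminations apply; G can still be any of Mon, Sun, Wed.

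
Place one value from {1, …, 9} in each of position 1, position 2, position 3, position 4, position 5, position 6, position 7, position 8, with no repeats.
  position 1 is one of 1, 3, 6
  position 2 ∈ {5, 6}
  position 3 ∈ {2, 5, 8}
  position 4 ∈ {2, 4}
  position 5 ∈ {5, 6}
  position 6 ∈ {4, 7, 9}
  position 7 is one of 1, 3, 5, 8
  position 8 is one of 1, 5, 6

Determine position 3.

2

position 2 and position 5 share exactly the 2 values {5, 6}; by pigeonhole those values go to them, so strike 5, 6 from position 1, position 3, position 7, position 8.
That leaves position 8 = 1. Strike 1 from position 1, position 7.
position 1's domain is down to {3}, so position 1 = 3. Strike 3 from position 7.
position 7 has just one choice, so position 7 = 8. Remove 8 from position 3.
So position 3 = 2.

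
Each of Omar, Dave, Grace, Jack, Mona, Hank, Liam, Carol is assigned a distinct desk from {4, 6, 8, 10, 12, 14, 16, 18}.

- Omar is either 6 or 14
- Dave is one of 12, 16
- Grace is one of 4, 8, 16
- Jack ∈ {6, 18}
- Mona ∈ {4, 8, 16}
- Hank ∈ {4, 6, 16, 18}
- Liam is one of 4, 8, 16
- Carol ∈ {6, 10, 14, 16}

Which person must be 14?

Omar

The 8 variables together cover exactly {4, 6, 8, 10, 12, 14, 16, 18} — 8 values for 8 variables — and 10 appears only in Carol's list, so Carol = 10.
The 7 still-open variables draw from only 7 values {4, 6, 8, 12, 14, 16, 18}, so each is used; only Dave can be 12, hence Dave = 12.
The 6 still-open variables draw from only 6 values {4, 6, 8, 14, 16, 18}, so each is used; only Omar can be 14, hence Omar = 14.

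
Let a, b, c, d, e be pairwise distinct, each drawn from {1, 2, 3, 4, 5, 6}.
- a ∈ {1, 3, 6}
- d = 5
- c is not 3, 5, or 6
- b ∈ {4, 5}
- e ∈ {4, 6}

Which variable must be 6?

e

d's domain is down to {5}, so d = 5. Remove 5 from b.
That leaves b = 4. Eliminate 4 elsewhere: c, e.
So 6 goes to e.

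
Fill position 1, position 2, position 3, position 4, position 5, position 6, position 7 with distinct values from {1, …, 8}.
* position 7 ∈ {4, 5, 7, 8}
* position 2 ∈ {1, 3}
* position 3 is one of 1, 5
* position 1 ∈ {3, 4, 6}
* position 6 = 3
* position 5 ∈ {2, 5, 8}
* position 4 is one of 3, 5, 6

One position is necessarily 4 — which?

position 1

position 6's domain is down to {3}, so position 6 = 3. Strike 3 from position 1, position 2, position 4.
That leaves position 2 = 1. Strike 1 from position 3.
That leaves position 3 = 5. Remove 5 from position 4, position 5, position 7.
position 4 must be 6 (only option left). So position 1 can't be 6.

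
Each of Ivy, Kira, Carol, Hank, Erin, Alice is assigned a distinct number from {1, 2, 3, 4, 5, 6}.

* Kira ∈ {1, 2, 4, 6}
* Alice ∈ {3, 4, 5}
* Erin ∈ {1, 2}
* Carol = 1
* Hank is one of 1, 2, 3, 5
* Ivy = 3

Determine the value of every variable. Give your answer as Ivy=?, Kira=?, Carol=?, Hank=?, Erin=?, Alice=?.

Ivy has just one choice, so Ivy = 3. So Hank, Alice can't be 3.
Carol's domain is down to {1}, so Carol = 1. Eliminate 1 elsewhere: Kira, Hank, Erin.
Erin's domain is down to {2}, so Erin = 2. Remove 2 from Kira, Hank.
That leaves Hank = 5. Strike 5 from Alice.
Alice must be 4 (only option left). So Kira can't be 4.
Kira must be 6 (only option left).

Ivy=3, Kira=6, Carol=1, Hank=5, Erin=2, Alice=4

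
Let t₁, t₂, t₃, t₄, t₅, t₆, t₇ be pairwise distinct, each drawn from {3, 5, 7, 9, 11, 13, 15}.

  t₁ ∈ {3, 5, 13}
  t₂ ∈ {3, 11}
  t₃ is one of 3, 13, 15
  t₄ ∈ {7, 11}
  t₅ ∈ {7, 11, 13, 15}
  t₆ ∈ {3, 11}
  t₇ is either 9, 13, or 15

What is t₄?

Among the 7 variables, 5 fits only t₁ (and all 7 values in {3, 5, 7, 9, 11, 13, 15} must be used), so t₁ = 5.
The 6 still-open variables together cover exactly {3, 7, 9, 11, 13, 15} — 6 values for 6 variables — and 9 appears only in t₇'s list, so t₇ = 9.
t₂ and t₆ between them cover only {3, 11} — a naked pair. Remove those values from t₃, t₄, t₅.
So t₄ = 7.

7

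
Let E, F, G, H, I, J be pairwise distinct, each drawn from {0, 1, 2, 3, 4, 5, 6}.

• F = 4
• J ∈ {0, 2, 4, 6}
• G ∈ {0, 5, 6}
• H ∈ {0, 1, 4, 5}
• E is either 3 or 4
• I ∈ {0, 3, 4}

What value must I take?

0

F's domain is down to {4}, so F = 4. Eliminate 4 elsewhere: E, H, I, J.
E must be 3 (only option left). So I can't be 3.
So I = 0.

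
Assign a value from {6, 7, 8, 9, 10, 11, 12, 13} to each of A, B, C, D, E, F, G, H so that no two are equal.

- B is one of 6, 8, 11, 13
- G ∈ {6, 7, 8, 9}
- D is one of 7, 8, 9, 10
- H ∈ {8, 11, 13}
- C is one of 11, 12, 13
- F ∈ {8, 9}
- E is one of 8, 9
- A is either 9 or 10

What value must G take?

6

The 8 variables together cover exactly {6, 7, 8, 9, 10, 11, 12, 13} — 8 values for 8 variables — and 12 appears only in C's list, so C = 12.
E and F share exactly the 2 values {8, 9}; by pigeonhole those values go to them, so strike 8, 9 from A, B, D, G, H.
A must be 10 (only option left). Eliminate 10 elsewhere: D.
D must be 7 (only option left). So G can't be 7.
So G = 6.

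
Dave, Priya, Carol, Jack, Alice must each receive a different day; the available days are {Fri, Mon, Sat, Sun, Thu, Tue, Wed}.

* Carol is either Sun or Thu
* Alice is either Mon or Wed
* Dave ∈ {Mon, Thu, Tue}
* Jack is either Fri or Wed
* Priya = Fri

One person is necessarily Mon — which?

Priya's domain is down to {Fri}, so Priya = Fri. Strike Fri from Jack.
Jack's domain is down to {Wed}, so Jack = Wed. Strike Wed from Alice.
So Mon goes to Alice.

Alice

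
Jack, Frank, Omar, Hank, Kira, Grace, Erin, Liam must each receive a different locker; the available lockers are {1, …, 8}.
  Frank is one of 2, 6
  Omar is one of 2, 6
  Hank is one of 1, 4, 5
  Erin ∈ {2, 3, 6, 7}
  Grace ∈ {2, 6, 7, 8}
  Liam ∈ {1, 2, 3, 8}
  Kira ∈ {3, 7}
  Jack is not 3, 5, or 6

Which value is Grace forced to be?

The 8 variables together cover exactly {1, 2, 3, 4, 5, 6, 7, 8} — 8 values for 8 variables — and 5 appears only in Hank's list, so Hank = 5.
The 7 still-open variables draw from only 7 values {1, 2, 3, 4, 6, 7, 8}, so each is used; only Jack can be 4, hence Jack = 4.
The 6 still-open variables together cover exactly {1, 2, 3, 6, 7, 8} — 6 values for 6 variables — and 1 appears only in Liam's list, so Liam = 1.
Among the 5 still-open variables, 8 fits only Grace (and all 5 values in {2, 3, 6, 7, 8} must be used), so Grace = 8.

8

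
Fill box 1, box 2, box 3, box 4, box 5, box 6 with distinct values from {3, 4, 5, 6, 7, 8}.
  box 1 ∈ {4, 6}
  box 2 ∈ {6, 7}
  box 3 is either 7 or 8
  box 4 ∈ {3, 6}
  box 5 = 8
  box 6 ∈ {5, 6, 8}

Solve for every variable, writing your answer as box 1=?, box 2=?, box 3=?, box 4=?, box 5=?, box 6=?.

box 5 has just one choice, so box 5 = 8. Strike 8 from box 3, box 6.
That leaves box 3 = 7. Strike 7 from box 2.
box 2 must be 6 (only option left). Eliminate 6 elsewhere: box 1, box 4, box 6.
box 4 has just one choice, so box 4 = 3.
box 6 must be 5 (only option left).
That leaves box 1 = 4.

box 1=4, box 2=6, box 3=7, box 4=3, box 5=8, box 6=5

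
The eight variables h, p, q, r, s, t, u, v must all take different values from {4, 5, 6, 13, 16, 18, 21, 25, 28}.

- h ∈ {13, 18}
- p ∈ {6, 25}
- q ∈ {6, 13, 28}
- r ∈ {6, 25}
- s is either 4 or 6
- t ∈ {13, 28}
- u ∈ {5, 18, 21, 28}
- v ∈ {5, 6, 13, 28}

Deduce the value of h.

The 8 variables draw from only 8 values {4, 5, 6, 13, 18, 21, 25, 28}, so each is used; only s can be 4, hence s = 4.
The 7 still-open variables together cover exactly {5, 6, 13, 18, 21, 25, 28} — 7 values for 7 variables — and 21 appears only in u's list, so u = 21.
The 6 still-open variables draw from only 6 values {5, 6, 13, 18, 25, 28}, so each is used; only v can be 5, hence v = 5.
The 5 still-open variables together cover exactly {6, 13, 18, 25, 28} — 5 values for 5 variables — and 18 appears only in h's list, so h = 18.

18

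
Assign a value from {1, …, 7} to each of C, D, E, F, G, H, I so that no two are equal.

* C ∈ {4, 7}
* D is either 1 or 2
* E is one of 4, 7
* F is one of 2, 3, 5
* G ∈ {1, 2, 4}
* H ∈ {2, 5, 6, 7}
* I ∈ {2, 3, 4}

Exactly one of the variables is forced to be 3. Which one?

I

The 7 variables together cover exactly {1, 2, 3, 4, 5, 6, 7} — 7 values for 7 variables — and 6 appears only in H's list, so H = 6.
Among the 6 still-open variables, 5 fits only F (and all 6 values in {1, 2, 3, 4, 5, 7} must be used), so F = 5.
Among the 5 still-open variables, 3 fits only I (and all 5 values in {1, 2, 3, 4, 7} must be used), so I = 3.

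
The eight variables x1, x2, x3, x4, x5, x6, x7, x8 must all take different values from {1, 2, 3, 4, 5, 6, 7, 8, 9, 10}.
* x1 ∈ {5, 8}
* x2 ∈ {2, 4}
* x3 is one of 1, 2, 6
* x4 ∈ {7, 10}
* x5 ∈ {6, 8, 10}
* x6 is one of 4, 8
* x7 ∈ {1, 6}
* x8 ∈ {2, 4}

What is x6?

The 8 variables together cover exactly {1, 2, 4, 5, 6, 7, 8, 10} — 8 values for 8 variables — and 5 appears only in x1's list, so x1 = 5.
The 7 still-open variables together cover exactly {1, 2, 4, 6, 7, 8, 10} — 7 values for 7 variables — and 7 appears only in x4's list, so x4 = 7.
The 6 still-open variables together cover exactly {1, 2, 4, 6, 8, 10} — 6 values for 6 variables — and 10 appears only in x5's list, so x5 = 10.
The 5 still-open variables draw from only 5 values {1, 2, 4, 6, 8}, so each is used; only x6 can be 8, hence x6 = 8.

8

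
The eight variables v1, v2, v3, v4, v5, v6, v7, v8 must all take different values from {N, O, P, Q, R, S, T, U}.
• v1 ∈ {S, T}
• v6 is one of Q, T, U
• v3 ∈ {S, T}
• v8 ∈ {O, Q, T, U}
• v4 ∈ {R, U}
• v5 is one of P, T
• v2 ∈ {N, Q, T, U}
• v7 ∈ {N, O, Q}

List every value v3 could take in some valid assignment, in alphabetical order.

The 8 variables draw from only 8 values {N, O, P, Q, R, S, T, U}, so each is used; only v5 can be P, hence v5 = P.
Among the 7 still-open variables, R fits only v4 (and all 7 values in {N, O, Q, R, S, T, U} must be used), so v4 = R.
v1 and v3 between them cover only {S, T} — a naked pair. Remove those values from v2, v6, v8.
No further eliminations apply; v3 can still be any of S, T.

S, T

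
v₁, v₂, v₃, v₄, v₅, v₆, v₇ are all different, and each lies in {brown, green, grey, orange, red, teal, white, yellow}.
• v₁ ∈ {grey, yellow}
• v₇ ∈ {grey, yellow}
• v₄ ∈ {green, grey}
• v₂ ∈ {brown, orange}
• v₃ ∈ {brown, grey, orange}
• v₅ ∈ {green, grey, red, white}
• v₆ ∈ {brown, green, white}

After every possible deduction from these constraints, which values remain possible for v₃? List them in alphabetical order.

Among the 7 variables, red fits only v₅ (and all 7 values in {brown, green, grey, orange, red, white, yellow} must be used), so v₅ = red.
The 6 still-open variables draw from only 6 values {brown, green, grey, orange, white, yellow}, so each is used; only v₆ can be white, hence v₆ = white.
The 5 still-open variables draw from only 5 values {brown, green, grey, orange, yellow}, so each is used; only v₄ can be green, hence v₄ = green.
v₁ and v₇ share exactly the 2 values {grey, yellow}; by pigeonhole those values go to them, so strike grey, yellow from v₃.
No further eliminations apply; v₃ can still be any of brown, orange.

brown, orange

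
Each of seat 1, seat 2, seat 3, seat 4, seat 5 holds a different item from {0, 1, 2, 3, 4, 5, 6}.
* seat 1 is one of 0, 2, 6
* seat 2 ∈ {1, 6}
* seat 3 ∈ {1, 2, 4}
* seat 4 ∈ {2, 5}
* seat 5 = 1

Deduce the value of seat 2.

seat 5's domain is down to {1}, so seat 5 = 1. Eliminate 1 elsewhere: seat 2, seat 3.
So seat 2 = 6.

6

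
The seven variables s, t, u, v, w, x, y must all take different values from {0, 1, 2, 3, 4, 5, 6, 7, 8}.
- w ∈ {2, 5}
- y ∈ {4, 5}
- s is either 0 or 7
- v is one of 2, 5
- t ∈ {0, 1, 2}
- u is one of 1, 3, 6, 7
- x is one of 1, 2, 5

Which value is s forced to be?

7

The 2 variables v and w are confined to {2, 5}, which locks those values in; drop them from t, x, y.
x's domain is down to {1}, so x = 1. So t, u can't be 1.
y must be 4 (only option left).
That leaves t = 0. Remove 0 from s.
So s = 7.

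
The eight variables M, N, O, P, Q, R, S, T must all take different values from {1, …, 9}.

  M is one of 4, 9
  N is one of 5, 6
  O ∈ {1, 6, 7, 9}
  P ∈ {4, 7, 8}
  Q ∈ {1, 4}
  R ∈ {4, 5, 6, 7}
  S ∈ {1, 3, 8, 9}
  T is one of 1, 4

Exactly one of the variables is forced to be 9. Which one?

M

The 8 variables together cover exactly {1, 3, 4, 5, 6, 7, 8, 9} — 8 values for 8 variables — and 3 appears only in S's list, so S = 3.
The 7 still-open variables together cover exactly {1, 4, 5, 6, 7, 8, 9} — 7 values for 7 variables — and 8 appears only in P's list, so P = 8.
Q and T share exactly the 2 values {1, 4}; by pigeonhole those values go to them, so strike 1, 4 from M, O, R.
So 9 goes to M.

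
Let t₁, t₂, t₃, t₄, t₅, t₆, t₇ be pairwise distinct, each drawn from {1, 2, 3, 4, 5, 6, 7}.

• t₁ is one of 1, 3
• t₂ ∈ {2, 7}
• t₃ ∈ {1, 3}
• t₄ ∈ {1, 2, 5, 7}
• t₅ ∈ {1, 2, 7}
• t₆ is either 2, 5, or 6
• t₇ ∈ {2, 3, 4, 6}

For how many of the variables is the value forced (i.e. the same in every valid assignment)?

The 7 variables together cover exactly {1, 2, 3, 4, 5, 6, 7} — 7 values for 7 variables — and 4 appears only in t₇'s list, so t₇ = 4.
The 6 still-open variables draw from only 6 values {1, 2, 3, 5, 6, 7}, so each is used; only t₆ can be 6, hence t₆ = 6.
Among the 5 still-open variables, 5 fits only t₄ (and all 5 values in {1, 2, 3, 5, 7} must be used), so t₄ = 5.
t₁ and t₃ share exactly the 2 values {1, 3}; by pigeonhole those values go to them, so strike 1, 3 from t₅.
Determined: t₄=5, t₆=6, t₇=4. The other variables each still have more than one consistent value. That makes 3.

3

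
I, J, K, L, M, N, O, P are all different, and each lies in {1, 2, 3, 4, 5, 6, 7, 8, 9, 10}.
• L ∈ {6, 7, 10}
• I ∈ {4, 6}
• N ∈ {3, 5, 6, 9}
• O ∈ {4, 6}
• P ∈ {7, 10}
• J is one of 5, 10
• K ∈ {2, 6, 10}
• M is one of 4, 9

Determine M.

9

Among the 8 variables, 2 fits only K (and all 8 values in {2, 3, 4, 5, 6, 7, 9, 10} must be used), so K = 2.
Among the 7 still-open variables, 3 fits only N (and all 7 values in {3, 4, 5, 6, 7, 9, 10} must be used), so N = 3.
Among the 6 still-open variables, 5 fits only J (and all 6 values in {4, 5, 6, 7, 9, 10} must be used), so J = 5.
The 5 still-open variables draw from only 5 values {4, 6, 7, 9, 10}, so each is used; only M can be 9, hence M = 9.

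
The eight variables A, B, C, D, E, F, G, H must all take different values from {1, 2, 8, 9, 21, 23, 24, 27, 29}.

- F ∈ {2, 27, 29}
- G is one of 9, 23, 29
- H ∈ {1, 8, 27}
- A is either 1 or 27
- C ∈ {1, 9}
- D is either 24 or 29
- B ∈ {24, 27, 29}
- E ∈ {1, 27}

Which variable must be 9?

The 8 variables together cover exactly {1, 2, 8, 9, 23, 24, 27, 29} — 8 values for 8 variables — and 2 appears only in F's list, so F = 2.
Among the 7 still-open variables, 8 fits only H (and all 7 values in {1, 8, 9, 23, 24, 27, 29} must be used), so H = 8.
The 6 still-open variables together cover exactly {1, 9, 23, 24, 27, 29} — 6 values for 6 variables — and 23 appears only in G's list, so G = 23.
The 5 still-open variables draw from only 5 values {1, 9, 24, 27, 29}, so each is used; only C can be 9, hence C = 9.

C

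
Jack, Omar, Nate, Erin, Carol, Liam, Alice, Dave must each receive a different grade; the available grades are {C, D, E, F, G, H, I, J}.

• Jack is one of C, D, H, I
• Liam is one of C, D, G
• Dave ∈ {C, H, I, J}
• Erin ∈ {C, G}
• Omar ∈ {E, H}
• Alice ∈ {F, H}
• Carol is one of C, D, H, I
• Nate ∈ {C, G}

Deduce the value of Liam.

D

The 8 variables draw from only 8 values {C, D, E, F, G, H, I, J}, so each is used; only Omar can be E, hence Omar = E.
Among the 7 still-open variables, F fits only Alice (and all 7 values in {C, D, F, G, H, I, J} must be used), so Alice = F.
Among the 6 still-open variables, J fits only Dave (and all 6 values in {C, D, G, H, I, J} must be used), so Dave = J.
The 2 variables Nate and Erin are confined to {C, G}, which locks those values in; drop them from Jack, Carol, Liam.
So Liam = D.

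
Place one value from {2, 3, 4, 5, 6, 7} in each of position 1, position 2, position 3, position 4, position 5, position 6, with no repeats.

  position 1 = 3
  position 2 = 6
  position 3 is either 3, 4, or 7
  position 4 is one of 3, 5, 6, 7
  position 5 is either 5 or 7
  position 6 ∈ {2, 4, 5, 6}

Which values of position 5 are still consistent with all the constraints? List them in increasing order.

position 1 has just one choice, so position 1 = 3. Strike 3 from position 3, position 4.
position 2's domain is down to {6}, so position 2 = 6. Strike 6 from position 4, position 6.
The 4 still-open variables draw from only 4 values {2, 4, 5, 7}, so each is used; only position 6 can be 2, hence position 6 = 2.
The 3 still-open variables together cover exactly {4, 5, 7} — 3 values for 3 variables — and 4 appears only in position 3's list, so position 3 = 4.
No further eliminations apply; position 5 can still be any of 5, 7.

5, 7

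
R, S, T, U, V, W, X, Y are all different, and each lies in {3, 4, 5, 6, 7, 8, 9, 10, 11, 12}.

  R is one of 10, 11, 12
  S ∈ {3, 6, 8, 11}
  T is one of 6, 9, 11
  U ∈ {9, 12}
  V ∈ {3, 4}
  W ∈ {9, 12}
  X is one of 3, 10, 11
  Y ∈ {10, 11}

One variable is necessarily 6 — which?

Among the 8 variables, 4 fits only V (and all 8 values in {3, 4, 6, 8, 9, 10, 11, 12} must be used), so V = 4.
The 7 still-open variables together cover exactly {3, 6, 8, 9, 10, 11, 12} — 7 values for 7 variables — and 8 appears only in S's list, so S = 8.
The 6 still-open variables together cover exactly {3, 6, 9, 10, 11, 12} — 6 values for 6 variables — and 3 appears only in X's list, so X = 3.
Among the 5 still-open variables, 6 fits only T (and all 5 values in {6, 9, 10, 11, 12} must be used), so T = 6.

T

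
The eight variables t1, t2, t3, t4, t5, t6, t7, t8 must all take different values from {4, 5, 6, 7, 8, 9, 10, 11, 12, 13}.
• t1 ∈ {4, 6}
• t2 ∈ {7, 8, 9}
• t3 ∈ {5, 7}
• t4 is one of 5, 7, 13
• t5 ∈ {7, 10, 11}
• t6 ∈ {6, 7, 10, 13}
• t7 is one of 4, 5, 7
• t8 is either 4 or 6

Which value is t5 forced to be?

11

t1 and t8 between them cover only {4, 6} — a naked pair. Remove those values from t6, t7.
t3 and t7 share exactly the 2 values {5, 7}; by pigeonhole those values go to them, so strike 5, 7 from t2, t4, t5, t6.
t4 has just one choice, so t4 = 13. So t6 can't be 13.
t6 has just one choice, so t6 = 10. So t5 can't be 10.
So t5 = 11.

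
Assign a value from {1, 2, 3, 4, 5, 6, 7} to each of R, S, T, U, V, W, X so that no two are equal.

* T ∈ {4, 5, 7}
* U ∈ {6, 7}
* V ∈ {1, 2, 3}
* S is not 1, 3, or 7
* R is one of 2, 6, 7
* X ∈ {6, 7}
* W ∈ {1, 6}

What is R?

2

The 7 variables draw from only 7 values {1, 2, 3, 4, 5, 6, 7}, so each is used; only V can be 3, hence V = 3.
Among the 6 still-open variables, 1 fits only W (and all 6 values in {1, 2, 4, 5, 6, 7} must be used), so W = 1.
The 2 variables U and X are confined to {6, 7}, which locks those values in; drop them from R, S, T.
So R = 2.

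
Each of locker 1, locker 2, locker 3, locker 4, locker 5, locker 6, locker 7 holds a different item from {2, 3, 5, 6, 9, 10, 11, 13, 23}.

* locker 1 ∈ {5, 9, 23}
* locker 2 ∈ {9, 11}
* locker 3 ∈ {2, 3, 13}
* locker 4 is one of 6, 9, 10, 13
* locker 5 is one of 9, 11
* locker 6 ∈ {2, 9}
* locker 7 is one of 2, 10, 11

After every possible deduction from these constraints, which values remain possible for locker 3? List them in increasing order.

The 2 variables locker 2 and locker 5 are confined to {9, 11}, which locks those values in; drop them from locker 1, locker 4, locker 6, locker 7.
locker 6 has just one choice, so locker 6 = 2. Eliminate 2 elsewhere: locker 3, locker 7.
locker 7 must be 10 (only option left). Remove 10 from locker 4.
No further eliminations apply; locker 3 can still be any of 3, 13.

3, 13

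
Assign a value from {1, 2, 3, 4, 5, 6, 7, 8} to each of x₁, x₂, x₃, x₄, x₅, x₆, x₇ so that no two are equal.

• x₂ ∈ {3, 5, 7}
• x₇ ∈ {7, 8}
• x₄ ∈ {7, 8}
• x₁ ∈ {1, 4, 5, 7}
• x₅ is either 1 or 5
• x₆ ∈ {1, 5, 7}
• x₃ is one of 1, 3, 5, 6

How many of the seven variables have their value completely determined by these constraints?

3

The 7 variables together cover exactly {1, 3, 4, 5, 6, 7, 8} — 7 values for 7 variables — and 4 appears only in x₁'s list, so x₁ = 4.
The 6 still-open variables draw from only 6 values {1, 3, 5, 6, 7, 8}, so each is used; only x₃ can be 6, hence x₃ = 6.
The 5 still-open variables together cover exactly {1, 3, 5, 7, 8} — 5 values for 5 variables — and 3 appears only in x₂'s list, so x₂ = 3.
x₄ and x₇ share exactly the 2 values {7, 8}; by pigeonhole those values go to them, so strike 7, 8 from x₆.
Determined: x₁=4, x₂=3, x₃=6. The other variables each still have more than one consistent value. That makes 3.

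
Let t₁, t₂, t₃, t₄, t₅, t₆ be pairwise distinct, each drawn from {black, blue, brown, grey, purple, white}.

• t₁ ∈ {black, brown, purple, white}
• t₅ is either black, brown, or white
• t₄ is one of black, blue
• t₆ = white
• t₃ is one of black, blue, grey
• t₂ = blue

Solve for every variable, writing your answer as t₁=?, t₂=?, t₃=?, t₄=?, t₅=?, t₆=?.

t₁=purple, t₂=blue, t₃=grey, t₄=black, t₅=brown, t₆=white

t₂ has just one choice, so t₂ = blue. Remove blue from t₃, t₄.
t₄ has just one choice, so t₄ = black. Eliminate black elsewhere: t₁, t₃, t₅.
t₆ must be white (only option left). Remove white from t₁, t₅.
t₃ must be grey (only option left).
That leaves t₅ = brown. So t₁ can't be brown.
t₁ must be purple (only option left).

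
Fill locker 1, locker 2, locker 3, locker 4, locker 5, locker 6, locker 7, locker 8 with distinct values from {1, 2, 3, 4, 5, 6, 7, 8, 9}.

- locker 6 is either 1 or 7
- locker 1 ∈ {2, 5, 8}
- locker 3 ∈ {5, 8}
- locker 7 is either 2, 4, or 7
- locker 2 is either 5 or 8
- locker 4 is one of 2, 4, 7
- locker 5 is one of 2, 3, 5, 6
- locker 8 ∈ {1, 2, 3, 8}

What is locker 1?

The 8 variables draw from only 8 values {1, 2, 3, 4, 5, 6, 7, 8}, so each is used; only locker 5 can be 6, hence locker 5 = 6.
The 7 still-open variables draw from only 7 values {1, 2, 3, 4, 5, 7, 8}, so each is used; only locker 8 can be 3, hence locker 8 = 3.
Among the 6 still-open variables, 1 fits only locker 6 (and all 6 values in {1, 2, 4, 5, 7, 8} must be used), so locker 6 = 1.
locker 2 and locker 3 share exactly the 2 values {5, 8}; by pigeonhole those values go to them, so strike 5, 8 from locker 1.
So locker 1 = 2.

2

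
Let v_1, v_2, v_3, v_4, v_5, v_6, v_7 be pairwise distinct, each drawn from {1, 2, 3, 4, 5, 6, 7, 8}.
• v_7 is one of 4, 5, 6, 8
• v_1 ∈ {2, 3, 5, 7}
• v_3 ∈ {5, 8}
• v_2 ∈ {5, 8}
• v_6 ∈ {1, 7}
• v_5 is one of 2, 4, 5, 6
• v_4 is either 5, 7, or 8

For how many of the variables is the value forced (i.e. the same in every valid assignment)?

2

v_2 and v_3 between them cover only {5, 8} — a naked pair. Remove those values from v_1, v_4, v_5, v_7.
That leaves v_4 = 7. Eliminate 7 elsewhere: v_1, v_6.
That leaves v_6 = 1.
Determined: v_4=7, v_6=1. The other variables each still have more than one consistent value. That makes 2.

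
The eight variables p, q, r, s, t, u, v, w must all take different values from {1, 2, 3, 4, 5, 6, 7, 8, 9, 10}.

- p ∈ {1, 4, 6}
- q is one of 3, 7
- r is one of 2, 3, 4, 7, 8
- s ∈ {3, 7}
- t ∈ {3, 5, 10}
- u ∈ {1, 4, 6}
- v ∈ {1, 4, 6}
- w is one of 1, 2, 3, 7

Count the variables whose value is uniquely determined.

The 2 variables q and s are confined to {3, 7}, which locks those values in; drop them from r, t, w.
p, u, v between them cover only {1, 4, 6} — a naked triple. Remove those values from r, w.
That leaves w = 2. So r can't be 2.
r has just one choice, so r = 8.
Determined: r=8, w=2. The other variables each still have more than one consistent value. That makes 2.

2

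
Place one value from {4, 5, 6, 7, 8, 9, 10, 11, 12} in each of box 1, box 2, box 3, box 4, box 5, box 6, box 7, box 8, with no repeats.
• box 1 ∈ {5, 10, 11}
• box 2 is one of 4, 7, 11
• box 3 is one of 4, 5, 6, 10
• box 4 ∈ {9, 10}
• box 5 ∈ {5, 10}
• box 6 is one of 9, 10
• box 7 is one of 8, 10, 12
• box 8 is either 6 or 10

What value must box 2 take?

7

box 4 and box 6 between them cover only {9, 10} — a naked pair. Remove those values from box 1, box 3, box 5, box 7, box 8.
box 5 must be 5 (only option left). So box 1, box 3 can't be 5.
box 8 has just one choice, so box 8 = 6. So box 3 can't be 6.
That leaves box 1 = 11. Eliminate 11 elsewhere: box 2.
That leaves box 3 = 4. So box 2 can't be 4.
So box 2 = 7.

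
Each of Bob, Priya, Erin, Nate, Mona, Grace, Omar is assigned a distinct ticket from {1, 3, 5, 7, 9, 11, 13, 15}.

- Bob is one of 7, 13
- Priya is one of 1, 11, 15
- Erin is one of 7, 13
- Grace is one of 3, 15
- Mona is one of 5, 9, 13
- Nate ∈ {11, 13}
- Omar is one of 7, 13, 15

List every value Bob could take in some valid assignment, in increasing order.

7, 13

Bob and Erin share exactly the 2 values {7, 13}; by pigeonhole those values go to them, so strike 7, 13 from Nate, Mona, Omar.
Nate must be 11 (only option left). So Priya can't be 11.
Omar's domain is down to {15}, so Omar = 15. Remove 15 from Priya, Grace.
That leaves Priya = 1.
Grace has just one choice, so Grace = 3.
No further eliminations apply; Bob can still be any of 7, 13.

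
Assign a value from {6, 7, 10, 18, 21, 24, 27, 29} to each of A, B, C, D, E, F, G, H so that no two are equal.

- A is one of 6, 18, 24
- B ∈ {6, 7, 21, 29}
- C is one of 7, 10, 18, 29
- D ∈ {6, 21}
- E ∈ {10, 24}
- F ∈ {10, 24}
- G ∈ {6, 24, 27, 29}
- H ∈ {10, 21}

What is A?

Among the 8 variables, 27 fits only G (and all 8 values in {6, 7, 10, 18, 21, 24, 27, 29} must be used), so G = 27.
E and F share exactly the 2 values {10, 24}; by pigeonhole those values go to them, so strike 10, 24 from A, C, H.
H has just one choice, so H = 21. Strike 21 from B, D.
D must be 6 (only option left). So A, B can't be 6.
So A = 18.

18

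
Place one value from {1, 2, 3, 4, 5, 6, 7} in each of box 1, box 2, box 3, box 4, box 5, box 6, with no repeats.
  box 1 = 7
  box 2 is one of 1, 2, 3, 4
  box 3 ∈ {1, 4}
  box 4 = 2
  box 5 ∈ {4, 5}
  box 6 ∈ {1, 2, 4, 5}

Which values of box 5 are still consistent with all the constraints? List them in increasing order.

4, 5

box 1 must be 7 (only option left).
box 4 has just one choice, so box 4 = 2. Remove 2 from box 2, box 6.
The 4 still-open variables draw from only 4 values {1, 3, 4, 5}, so each is used; only box 2 can be 3, hence box 2 = 3.
No further eliminations apply; box 5 can still be any of 4, 5.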